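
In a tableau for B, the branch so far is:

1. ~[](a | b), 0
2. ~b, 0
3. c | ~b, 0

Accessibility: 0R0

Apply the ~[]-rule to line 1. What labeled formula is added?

a fresh world 1 with 0R1, and ~(a | b) at 1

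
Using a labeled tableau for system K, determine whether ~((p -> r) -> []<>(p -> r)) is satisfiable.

Satisfiable

1. ~((p -> r) -> []<>(p -> r)), w0
2. p -> r, w0
3. ~[]<>(p -> r), w0
4. r, w0
5. ~<>(p -> r), w1
Accessibility: w0Rw1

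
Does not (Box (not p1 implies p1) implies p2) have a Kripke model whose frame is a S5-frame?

Yes, satisfiable

1. not (Box (not p1 implies p1) implies p2), u
2. Box (not p1 implies p1), u
3. not p2, u
4. not p1 implies p1, u
5. p1, u
Accessibility: uRu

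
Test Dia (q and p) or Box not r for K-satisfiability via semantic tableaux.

Satisfiable (open branch found)

1. Dia (q and p) or Box not r, w0
2. Box not r, w0   [or-rule on 1 (branches; this branch)]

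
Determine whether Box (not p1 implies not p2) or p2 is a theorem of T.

Not valid

Tableau for the negation not (Box (not p1 implies not p2) or p2):
1. not (Box (not p1 implies not p2) or p2), u
2. not Box (not p1 implies not p2), u
3. not p2, u
4. not (not p1 implies not p2), v
5. not p1, v
6. p2, v
Accessibility: uRu, uRv, vRv
The negation has an open branch (countermodel exists).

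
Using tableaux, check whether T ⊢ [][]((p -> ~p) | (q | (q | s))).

Not valid

Tableau for the negation ~[][]((p -> ~p) | (q | (q | s))):
1. ~[][]((p -> ~p) | (q | (q | s))), w0
2. ~[]((p -> ~p) | (q | (q | s))), w1
3. ~((p -> ~p) | (q | (q | s))), w2
4. ~(p -> ~p), w2
5. ~(q | (q | s)), w2
6. p, w2
7. ~q, w2
8. ~(q | s), w2
9. ~s, w2
Accessibility: w0Rw0, w0Rw1, w1Rw1, w1Rw2, w2Rw2
The negation has an open branch (countermodel exists).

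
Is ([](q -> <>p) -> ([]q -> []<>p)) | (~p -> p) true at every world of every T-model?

Tableau for the negation ~(([](q -> <>p) -> ([]q -> []<>p)) | (~p -> p)):
1. ~(([](q -> <>p) -> ([]q -> []<>p)) | (~p -> p)), w0
2. ~([](q -> <>p) -> ([]q -> []<>p)), w0
3. ~(~p -> p), w0
4. [](q -> <>p), w0
5. ~([]q -> []<>p), w0
6. ~p, w0
7. []q, w0
8. ~[]<>p, w0
9. q -> <>p, w0
10. q, w0
11. <>p, w0
12. ~<>p, w1
13. q -> <>p, w1
14. q, w1
15. ~p, w1
16. <>p, w1
17. p, w2
18. q -> <>p, w2
19. q, w2
20. <>p, w2
21. p, w3
22. ~p, w3
Accessibility: w0Rw0, w0Rw1, w0Rw2, w1Rw1, w1Rw3, w2Rw2, w3Rw3
Branch closes: p and ~p both at w3.
All branches of the negation close; one closing branch shown above.

Yes, valid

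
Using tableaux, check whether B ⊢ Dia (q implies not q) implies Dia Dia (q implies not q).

Tableau for the negation not (Dia (q implies not q) implies Dia Dia (q implies not q)):
1. not (Dia (q implies not q) implies Dia Dia (q implies not q)), u
2. Dia (q implies not q), u   [neg-implies-rule on 1]
3. not Dia Dia (q implies not q), u   [neg-implies-rule on 1]
4. not Dia (q implies not q), u   [neg-Dia-rule on 3 via uRu]
5. not (q implies not q), u   [neg-Dia-rule on 4 via uRu]
6. q, u   [neg-implies-rule on 5]
7. q implies not q, v   [Dia-rule on 2: fresh world v, uRv]
8. not Dia (q implies not q), v   [neg-Dia-rule on 3 via uRv]
9. not (q implies not q), v   [neg-Dia-rule on 4 via uRv]
10. q, v   [neg-implies-rule on 9]
11. not q, v   [implies-rule on 7 (branches; this branch)]
Accessibility: uRu, uRv, vRu, vRv
Branch closes: q and not q both at v.
Every branch of the negation's tableau closes; the branch above is one of them.

Valid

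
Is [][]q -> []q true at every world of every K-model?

Invalid (countermodel exists)

Tableau for the negation ~([][]q -> []q):
1. ~([][]q -> []q), w0
2. [][]q, w0
3. ~[]q, w0
4. ~q, w1
5. []q, w1
Accessibility: w0Rw1
The negation has an open branch (countermodel exists).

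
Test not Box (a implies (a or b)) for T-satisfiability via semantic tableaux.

1. not Box (a implies (a or b)), 0
2. not (a implies (a or b)), 1
3. a, 1
4. not (a or b), 1
5. not a, 1
6. not b, 1
Accessibility: 0R0, 0R1, 1R1
Branch closes: a and not a both at 1.
All branches of the tableau close; one closing branch shown above.

No, unsatisfiable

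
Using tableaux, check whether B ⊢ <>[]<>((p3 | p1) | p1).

No, not valid

Tableau for the negation ~<>[]<>((p3 | p1) | p1):
1. ~<>[]<>((p3 | p1) | p1), u
2. ~[]<>((p3 | p1) | p1), u
3. ~<>((p3 | p1) | p1), v
4. ~[]<>((p3 | p1) | p1), v
5. ~((p3 | p1) | p1), u
6. ~(p3 | p1), u
7. ~p1, u
8. ~p3, u
9. ~((p3 | p1) | p1), v
10. ~(p3 | p1), v
11. ~p1, v
12. ~p3, v
13. ~<>((p3 | p1) | p1), w
14. ~((p3 | p1) | p1), w
15. ~(p3 | p1), w
16. ~p1, w
17. ~p3, w
Accessibility: uRu, uRv, vRu, vRv, vRw, wRv, wRw
The negation has an open branch (countermodel exists).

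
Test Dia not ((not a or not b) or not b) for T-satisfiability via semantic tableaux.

1. Dia not ((not a or not b) or not b), u
2. not ((not a or not b) or not b), v
3. not (not a or not b), v
4. b, v
5. a, v
Accessibility: uRu, uRv, vRv

Yes, satisfiable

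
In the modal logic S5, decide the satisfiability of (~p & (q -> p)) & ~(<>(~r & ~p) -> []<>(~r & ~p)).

Unsatisfiable

1. (~p & (q -> p)) & ~(<>(~r & ~p) -> []<>(~r & ~p)), w0
2. ~p & (q -> p), w0
3. ~(<>(~r & ~p) -> []<>(~r & ~p)), w0
4. ~p, w0
5. q -> p, w0
6. <>(~r & ~p), w0
7. ~[]<>(~r & ~p), w0
8. ~q, w0
9. ~r & ~p, w1
10. ~r, w1
11. ~p, w1
12. ~<>(~r & ~p), w2
13. ~(~r & ~p), w0
14. ~(~r & ~p), w1
15. ~(~r & ~p), w2
16. r, w0
17. p, w1
Accessibility: w0Rw0, w0Rw1, w0Rw2, w1Rw0, w1Rw1, w1Rw2, w2Rw0, w2Rw1, w2Rw2
Branch closes: p and ~p both at w1.
(One branch shown.) All branches close.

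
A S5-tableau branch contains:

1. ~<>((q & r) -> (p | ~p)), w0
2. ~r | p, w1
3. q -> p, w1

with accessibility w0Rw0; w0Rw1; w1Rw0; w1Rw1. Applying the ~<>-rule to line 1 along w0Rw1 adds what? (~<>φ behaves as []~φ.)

~((q & r) -> (p | ~p)), w1

~<>φ behaves as []~φ: propagate the negated body to each accessible world.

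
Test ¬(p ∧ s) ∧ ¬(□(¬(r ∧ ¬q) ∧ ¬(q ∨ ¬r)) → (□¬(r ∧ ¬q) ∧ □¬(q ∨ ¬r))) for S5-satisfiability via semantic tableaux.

Unsatisfiable

1. ¬(p ∧ s) ∧ ¬(□(¬(r ∧ ¬q) ∧ ¬(q ∨ ¬r)) → (□¬(r ∧ ¬q) ∧ □¬(q ∨ ¬r))), u
2. ¬(p ∧ s), u   [∧-rule on 1]
3. ¬(□(¬(r ∧ ¬q) ∧ ¬(q ∨ ¬r)) → (□¬(r ∧ ¬q) ∧ □¬(q ∨ ¬r))), u   [∧-rule on 1]
4. □(¬(r ∧ ¬q) ∧ ¬(q ∨ ¬r)), u   [¬→-rule on 3]
5. ¬(□¬(r ∧ ¬q) ∧ □¬(q ∨ ¬r)), u   [¬→-rule on 3]
6. ¬(r ∧ ¬q) ∧ ¬(q ∨ ¬r), u   [□-rule on 4 via uRu]
7. ¬(r ∧ ¬q), u   [∧-rule on 6]
8. ¬(q ∨ ¬r), u   [∧-rule on 6]
9. ¬q, u   [¬∨-rule on 8]
10. r, u   [¬∨-rule on 8]
11. ¬s, u   [¬∧-rule on 2 (branches; this branch)]
12. ¬□¬(q ∨ ¬r), u   [¬∧-rule on 5 (branches; this branch)]
13. q, u   [¬∧-rule on 7 (branches; this branch)]
Accessibility: uRu
Branch closes: q and ¬q both at u.
Every branch closes; the branch above is one of them.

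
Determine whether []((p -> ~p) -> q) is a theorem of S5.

Not valid

Tableau for the negation ~[]((p -> ~p) -> q):
1. ~[]((p -> ~p) -> q), 0
2. ~((p -> ~p) -> q), 1
3. p -> ~p, 1
4. ~q, 1
5. ~p, 1
Accessibility: 0R0, 0R1, 1R0, 1R1
The negation has an open branch (countermodel exists).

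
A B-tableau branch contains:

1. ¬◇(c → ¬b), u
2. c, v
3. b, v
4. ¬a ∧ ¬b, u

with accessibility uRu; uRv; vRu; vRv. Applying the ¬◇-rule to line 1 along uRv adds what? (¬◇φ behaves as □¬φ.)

¬◇φ behaves as □¬φ: propagate the negated body to each accessible world.

¬(c → ¬b), v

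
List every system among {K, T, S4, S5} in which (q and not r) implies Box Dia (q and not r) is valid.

S5

S4-tableau for the negation not ((q and not r) implies Box Dia (q and not r)):
1. not ((q and not r) implies Box Dia (q and not r)), w0
2. q and not r, w0   [neg-implies-rule on 1]
3. not Box Dia (q and not r), w0   [neg-implies-rule on 1]
4. q, w0   [and-rule on 2]
5. not r, w0   [and-rule on 2]
6. not Dia (q and not r), w1   [neg-Box-rule on 3: fresh world w1, w0Rw1]
7. not (q and not r), w1   [neg-Dia-rule on 6 via w1Rw1]
8. r, w1   [neg-and-rule on 7 (branches; this branch)]
Accessibility: w0Rw0, w0Rw1, w1Rw1
Complete open branch: countermodel on an S4-frame, so not valid in S4, nor in K, T (the same frame is also a K-frame and a T-frame).
S5-tableau for the negation not ((q and not r) implies Box Dia (q and not r)):
1. not ((q and not r) implies Box Dia (q and not r)), w0
2. q and not r, w0   [neg-implies-rule on 1]
3. not Box Dia (q and not r), w0   [neg-implies-rule on 1]
4. q, w0   [and-rule on 2]
5. not r, w0   [and-rule on 2]
6. not Dia (q and not r), w1   [neg-Box-rule on 3: fresh world w1, w0Rw1]
7. not (q and not r), w0   [neg-Dia-rule on 6 via w1Rw0]
8. not (q and not r), w1   [neg-Dia-rule on 6 via w1Rw1]
9. r, w0   [neg-and-rule on 7 (branches; this branch)]
Accessibility: w0Rw0, w0Rw1, w1Rw0, w1Rw1
Branch closes: r and not r both at w0.
Every branch closes (one shown): valid in S5.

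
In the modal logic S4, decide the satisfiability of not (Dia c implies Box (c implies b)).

1. not (Dia c implies Box (c implies b)), w0
2. Dia c, w0
3. not Box (c implies b), w0
4. c, w1
5. not (c implies b), w2
6. c, w2
7. not b, w2
Accessibility: w0Rw0, w0Rw1, w0Rw2, w1Rw1, w2Rw2

Yes, satisfiable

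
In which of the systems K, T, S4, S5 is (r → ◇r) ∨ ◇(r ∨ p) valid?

T, S4, S5

T-tableau for the negation ¬((r → ◇r) ∨ ◇(r ∨ p)):
1. ¬((r → ◇r) ∨ ◇(r ∨ p)), u
2. ¬(r → ◇r), u   [¬∨-rule on 1]
3. ¬◇(r ∨ p), u   [¬∨-rule on 1]
4. r, u   [¬→-rule on 2]
5. ¬◇r, u   [¬→-rule on 2]
6. ¬(r ∨ p), u   [¬◇-rule on 3 via uRu]
7. ¬r, u   [¬∨-rule on 6]
8. ¬p, u   [¬∨-rule on 6]
Accessibility: uRu
Branch closes: r and ¬r both at u.
Every branch closes (one shown): valid in T, hence also in S4, S5 (every theorem of T is a theorem of S4 and S5).
K-tableau for the negation ¬((r → ◇r) ∨ ◇(r ∨ p)):
1. ¬((r → ◇r) ∨ ◇(r ∨ p)), u
2. ¬(r → ◇r), u   [¬∨-rule on 1]
3. ¬◇(r ∨ p), u   [¬∨-rule on 1]
4. r, u   [¬→-rule on 2]
5. ¬◇r, u   [¬→-rule on 2]
Complete open branch: countermodel on a K-frame, so not valid in K.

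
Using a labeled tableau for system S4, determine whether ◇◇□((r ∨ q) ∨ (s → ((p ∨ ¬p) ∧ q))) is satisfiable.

Satisfiable (open branch found)

1. ◇◇□((r ∨ q) ∨ (s → ((p ∨ ¬p) ∧ q))), u
2. ◇□((r ∨ q) ∨ (s → ((p ∨ ¬p) ∧ q))), v
3. □((r ∨ q) ∨ (s → ((p ∨ ¬p) ∧ q))), w
4. (r ∨ q) ∨ (s → ((p ∨ ¬p) ∧ q)), w
5. s → ((p ∨ ¬p) ∧ q), w
6. (p ∨ ¬p) ∧ q, w
7. p ∨ ¬p, w
8. q, w
9. ¬p, w
Accessibility: uRu, uRv, uRw, vRv, vRw, wRw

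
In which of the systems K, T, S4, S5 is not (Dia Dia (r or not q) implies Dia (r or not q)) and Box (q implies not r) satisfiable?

S4-tableau for the formula:
1. not (Dia Dia (r or not q) implies Dia (r or not q)) and Box (q implies not r), 0
2. not (Dia Dia (r or not q) implies Dia (r or not q)), 0
3. Box (q implies not r), 0
4. Dia Dia (r or not q), 0
5. not Dia (r or not q), 0
6. q implies not r, 0
7. not (r or not q), 0
8. not r, 0
9. q, 0
10. Dia (r or not q), 1
11. q implies not r, 1
12. not (r or not q), 1
13. not r, 1
14. q, 1
15. r or not q, 2
16. q implies not r, 2
17. not (r or not q), 2
18. not r, 2
19. q, 2
20. not q, 2
Accessibility: 0R0, 0R1, 0R2, 1R1, 1R2, 2R2
Branch closes: q and not q both at 2.
Every branch closes (one shown): unsatisfiable in S4, hence also in S5 (every S5-frame is an S4-frame).
T-tableau for the formula:
1. not (Dia Dia (r or not q) implies Dia (r or not q)) and Box (q implies not r), 0
2. not (Dia Dia (r or not q) implies Dia (r or not q)), 0
3. Box (q implies not r), 0
4. Dia Dia (r or not q), 0
5. not Dia (r or not q), 0
6. q implies not r, 0
7. not (r or not q), 0
8. not r, 0
9. q, 0
10. Dia (r or not q), 1
11. q implies not r, 1
12. not (r or not q), 1
13. not r, 1
14. q, 1
15. r or not q, 2
16. not q, 2
Accessibility: 0R0, 0R1, 1R1, 1R2, 2R2
Complete open branch: satisfiable in T, hence also in K (this T-model is also a K-model).

K, T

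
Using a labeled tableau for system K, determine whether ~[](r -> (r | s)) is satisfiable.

Unsatisfiable

1. ~[](r -> (r | s)), u
2. ~(r -> (r | s)), v   [~[]-rule on 1: fresh world v, uRv]
3. r, v   [~->-rule on 2]
4. ~(r | s), v   [~->-rule on 2]
5. ~r, v   [~|-rule on 4]
6. ~s, v   [~|-rule on 4]
Accessibility: uRv
Branch closes: r and ~r both at v.
(One branch shown.) All branches close.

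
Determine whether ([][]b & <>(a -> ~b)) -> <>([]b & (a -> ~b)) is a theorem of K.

Valid in K

Tableau for the negation ~(([][]b & <>(a -> ~b)) -> <>([]b & (a -> ~b))):
1. ~(([][]b & <>(a -> ~b)) -> <>([]b & (a -> ~b))), u
2. [][]b & <>(a -> ~b), u
3. ~<>([]b & (a -> ~b)), u
4. [][]b, u
5. <>(a -> ~b), u
6. a -> ~b, v
7. ~([]b & (a -> ~b)), v
8. []b, v
9. ~b, v
10. ~[]b, v
11. ~b, w
12. b, w
Accessibility: uRv, vRw
Branch closes: b and ~b both at w.
Every branch of the negation's tableau closes; the branch above is one of them.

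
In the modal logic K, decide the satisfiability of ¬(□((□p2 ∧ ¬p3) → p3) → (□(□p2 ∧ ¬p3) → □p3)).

Unsatisfiable

1. ¬(□((□p2 ∧ ¬p3) → p3) → (□(□p2 ∧ ¬p3) → □p3)), w0
2. □((□p2 ∧ ¬p3) → p3), w0
3. ¬(□(□p2 ∧ ¬p3) → □p3), w0
4. □(□p2 ∧ ¬p3), w0
5. ¬□p3, w0
6. ¬p3, w1
7. (□p2 ∧ ¬p3) → p3, w1
8. □p2 ∧ ¬p3, w1
9. □p2, w1
10. ¬(□p2 ∧ ¬p3), w1
11. ¬□p2, w1
12. ¬p2, w2
13. p2, w2
Accessibility: w0Rw1, w1Rw2
Branch closes: p2 and ¬p2 both at w2.
(One branch shown.) All branches close.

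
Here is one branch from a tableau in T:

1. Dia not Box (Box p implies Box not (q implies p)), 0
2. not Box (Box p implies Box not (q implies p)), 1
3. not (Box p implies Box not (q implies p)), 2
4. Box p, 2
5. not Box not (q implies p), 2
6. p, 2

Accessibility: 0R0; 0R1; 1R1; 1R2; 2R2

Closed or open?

No atom appears with both signs at the same world.

Open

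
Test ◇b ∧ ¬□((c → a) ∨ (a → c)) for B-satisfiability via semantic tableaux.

No, unsatisfiable

1. ◇b ∧ ¬□((c → a) ∨ (a → c)), u
2. ◇b, u   [∧-rule on 1]
3. ¬□((c → a) ∨ (a → c)), u   [∧-rule on 1]
4. b, v   [◇-rule on 2: fresh world v, uRv]
5. ¬((c → a) ∨ (a → c)), w   [¬□-rule on 3: fresh world w, uRw]
6. ¬(c → a), w   [¬∨-rule on 5]
7. ¬(a → c), w   [¬∨-rule on 5]
8. c, w   [¬→-rule on 6]
9. ¬a, w   [¬→-rule on 6]
10. a, w   [¬→-rule on 7]
11. ¬c, w   [¬→-rule on 7]
Accessibility: uRu, uRv, uRw, vRu, vRv, wRu, wRw
Branch closes: a and ¬a both at w.
All branches of the tableau close; one closing branch shown above.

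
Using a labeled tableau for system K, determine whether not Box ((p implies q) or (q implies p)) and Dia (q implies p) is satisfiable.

Unsatisfiable (every branch closes)

1. not Box ((p implies q) or (q implies p)) and Dia (q implies p), 0
2. not Box ((p implies q) or (q implies p)), 0
3. Dia (q implies p), 0
4. not ((p implies q) or (q implies p)), 1
5. not (p implies q), 1
6. not (q implies p), 1
7. p, 1
8. not q, 1
9. q, 1
10. not p, 1
Accessibility: 0R1
Branch closes: q and not q both at 1.
All branches of the tableau close; one closing branch shown above.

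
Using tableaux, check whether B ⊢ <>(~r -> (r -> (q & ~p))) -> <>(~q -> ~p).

Tableau for the negation ~(<>(~r -> (r -> (q & ~p))) -> <>(~q -> ~p)):
1. ~(<>(~r -> (r -> (q & ~p))) -> <>(~q -> ~p)), u
2. <>(~r -> (r -> (q & ~p))), u
3. ~<>(~q -> ~p), u
4. ~(~q -> ~p), u
5. ~q, u
6. p, u
7. ~r -> (r -> (q & ~p)), v
8. ~(~q -> ~p), v
9. ~q, v
10. p, v
11. r -> (q & ~p), v
12. ~r, v
Accessibility: uRu, uRv, vRu, vRv
The negation has an open branch (countermodel exists).

No, not valid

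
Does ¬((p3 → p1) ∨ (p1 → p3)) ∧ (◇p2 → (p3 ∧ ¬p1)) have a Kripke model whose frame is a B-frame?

1. ¬((p3 → p1) ∨ (p1 → p3)) ∧ (◇p2 → (p3 ∧ ¬p1)), 0
2. ¬((p3 → p1) ∨ (p1 → p3)), 0   [∧-rule on 1]
3. ◇p2 → (p3 ∧ ¬p1), 0   [∧-rule on 1]
4. ¬(p3 → p1), 0   [¬∨-rule on 2]
5. ¬(p1 → p3), 0   [¬∨-rule on 2]
6. p3, 0   [¬→-rule on 4]
7. ¬p1, 0   [¬→-rule on 4]
8. p1, 0   [¬→-rule on 5]
9. ¬p3, 0   [¬→-rule on 5]
Accessibility: 0R0
Branch closes: p1 and ¬p1 both at 0.
(One branch shown.) All branches close.

Unsatisfiable (every branch closes)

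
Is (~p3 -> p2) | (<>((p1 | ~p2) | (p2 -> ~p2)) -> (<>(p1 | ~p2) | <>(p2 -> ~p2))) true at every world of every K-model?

Valid

Tableau for the negation ~((~p3 -> p2) | (<>((p1 | ~p2) | (p2 -> ~p2)) -> (<>(p1 | ~p2) | <>(p2 -> ~p2)))):
1. ~((~p3 -> p2) | (<>((p1 | ~p2) | (p2 -> ~p2)) -> (<>(p1 | ~p2) | <>(p2 -> ~p2)))), w0
2. ~(~p3 -> p2), w0
3. ~(<>((p1 | ~p2) | (p2 -> ~p2)) -> (<>(p1 | ~p2) | <>(p2 -> ~p2))), w0
4. ~p3, w0
5. ~p2, w0
6. <>((p1 | ~p2) | (p2 -> ~p2)), w0
7. ~(<>(p1 | ~p2) | <>(p2 -> ~p2)), w0
8. ~<>(p1 | ~p2), w0
9. ~<>(p2 -> ~p2), w0
10. (p1 | ~p2) | (p2 -> ~p2), w1
11. ~(p1 | ~p2), w1
12. ~p1, w1
13. p2, w1
14. ~(p2 -> ~p2), w1
15. p2 -> ~p2, w1
16. ~p2, w1
Accessibility: w0Rw1
Branch closes: p2 and ~p2 both at w1.
All branches of the negation close; one closing branch shown above.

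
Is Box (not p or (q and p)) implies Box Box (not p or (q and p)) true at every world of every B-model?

Tableau for the negation not (Box (not p or (q and p)) implies Box Box (not p or (q and p))):
1. not (Box (not p or (q and p)) implies Box Box (not p or (q and p))), u
2. Box (not p or (q and p)), u
3. not Box Box (not p or (q and p)), u
4. not p or (q and p), u
5. q and p, u
6. q, u
7. p, u
8. not Box (not p or (q and p)), v
9. not p or (q and p), v
10. q and p, v
11. q, v
12. p, v
13. not (not p or (q and p)), w
14. p, w
15. not (q and p), w
16. not q, w
Accessibility: uRu, uRv, vRu, vRv, vRw, wRv, wRw
The negation has an open branch (countermodel exists).

Invalid (countermodel exists)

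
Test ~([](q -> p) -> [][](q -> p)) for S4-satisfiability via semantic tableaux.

1. ~([](q -> p) -> [][](q -> p)), u
2. [](q -> p), u
3. ~[][](q -> p), u
4. q -> p, u
5. p, u
6. ~[](q -> p), v
7. q -> p, v
8. p, v
9. ~(q -> p), w
10. q, w
11. ~p, w
12. q -> p, w
13. p, w
Accessibility: uRu, uRv, uRw, vRv, vRw, wRw
Branch closes: p and ~p both at w.
Every branch closes; the branch above is one of them.

Unsatisfiable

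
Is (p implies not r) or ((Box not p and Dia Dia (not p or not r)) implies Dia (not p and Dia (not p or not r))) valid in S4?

Valid

Tableau for the negation not ((p implies not r) or ((Box not p and Dia Dia (not p or not r)) implies Dia (not p and Dia (not p or not r)))):
1. not ((p implies not r) or ((Box not p and Dia Dia (not p or not r)) implies Dia (not p and Dia (not p or not r)))), 0
2. not (p implies not r), 0
3. not ((Box not p and Dia Dia (not p or not r)) implies Dia (not p and Dia (not p or not r))), 0
4. p, 0
5. r, 0
6. Box not p and Dia Dia (not p or not r), 0
7. not Dia (not p and Dia (not p or not r)), 0
8. Box not p, 0
9. Dia Dia (not p or not r), 0
10. not (not p and Dia (not p or not r)), 0
11. not p, 0
Accessibility: 0R0
Branch closes: p and not p both at 0.
All branches of the negation close; one closing branch shown above.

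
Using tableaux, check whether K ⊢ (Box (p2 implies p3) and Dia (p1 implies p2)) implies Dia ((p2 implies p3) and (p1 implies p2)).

Tableau for the negation not ((Box (p2 implies p3) and Dia (p1 implies p2)) implies Dia ((p2 implies p3) and (p1 implies p2))):
1. not ((Box (p2 implies p3) and Dia (p1 implies p2)) implies Dia ((p2 implies p3) and (p1 implies p2))), u
2. Box (p2 implies p3) and Dia (p1 implies p2), u
3. not Dia ((p2 implies p3) and (p1 implies p2)), u
4. Box (p2 implies p3), u
5. Dia (p1 implies p2), u
6. p1 implies p2, v
7. not ((p2 implies p3) and (p1 implies p2)), v
8. p2 implies p3, v
9. p2, v
10. not (p2 implies p3), v
11. not p3, v
12. p3, v
Accessibility: uRv
Branch closes: p3 and not p3 both at v.
Every branch of the negation's tableau closes; the branch above is one of them.

Valid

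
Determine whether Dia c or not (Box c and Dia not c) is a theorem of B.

Yes, valid

Tableau for the negation not (Dia c or not (Box c and Dia not c)):
1. not (Dia c or not (Box c and Dia not c)), u
2. not Dia c, u   [neg-or-rule on 1]
3. Box c and Dia not c, u   [neg-or-rule on 1]
4. Box c, u   [and-rule on 3]
5. Dia not c, u   [and-rule on 3]
6. not c, u   [neg-Dia-rule on 2 via uRu]
7. c, u   [Box-rule on 4 via uRu]
Accessibility: uRu
Branch closes: c and not c both at u.
Every branch of the negation's tableau closes; the branch above is one of them.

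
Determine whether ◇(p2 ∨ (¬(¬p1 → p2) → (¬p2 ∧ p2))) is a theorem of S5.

No, not valid

Tableau for the negation ¬◇(p2 ∨ (¬(¬p1 → p2) → (¬p2 ∧ p2))):
1. ¬◇(p2 ∨ (¬(¬p1 → p2) → (¬p2 ∧ p2))), 0
2. ¬(p2 ∨ (¬(¬p1 → p2) → (¬p2 ∧ p2))), 0   [¬◇-rule on 1 via 0R0]
3. ¬p2, 0   [¬∨-rule on 2]
4. ¬(¬(¬p1 → p2) → (¬p2 ∧ p2)), 0   [¬∨-rule on 2]
5. ¬(¬p1 → p2), 0   [¬→-rule on 4]
6. ¬(¬p2 ∧ p2), 0   [¬→-rule on 4]
7. ¬p1, 0   [¬→-rule on 5]
Accessibility: 0R0
The negation has an open branch (countermodel exists).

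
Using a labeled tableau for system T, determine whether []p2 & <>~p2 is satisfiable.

Unsatisfiable

1. []p2 & <>~p2, w0
2. []p2, w0
3. <>~p2, w0
4. p2, w0
5. ~p2, w1
6. p2, w1
Accessibility: w0Rw0, w0Rw1, w1Rw1
Branch closes: p2 and ~p2 both at w1.
(One branch shown.) All branches close.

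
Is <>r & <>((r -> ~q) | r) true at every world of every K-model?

Invalid (countermodel exists)

Tableau for the negation ~(<>r & <>((r -> ~q) | r)):
1. ~(<>r & <>((r -> ~q) | r)), w0
2. ~<>((r -> ~q) | r), w0
The negation has an open branch (countermodel exists).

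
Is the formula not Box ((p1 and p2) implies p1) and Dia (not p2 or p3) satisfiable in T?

1. not Box ((p1 and p2) implies p1) and Dia (not p2 or p3), u
2. not Box ((p1 and p2) implies p1), u
3. Dia (not p2 or p3), u
4. not ((p1 and p2) implies p1), v
5. p1 and p2, v
6. not p1, v
7. p1, v
8. p2, v
Accessibility: uRu, uRv, vRv
Branch closes: p1 and not p1 both at v.
All branches of the tableau close; one closing branch shown above.

Unsatisfiable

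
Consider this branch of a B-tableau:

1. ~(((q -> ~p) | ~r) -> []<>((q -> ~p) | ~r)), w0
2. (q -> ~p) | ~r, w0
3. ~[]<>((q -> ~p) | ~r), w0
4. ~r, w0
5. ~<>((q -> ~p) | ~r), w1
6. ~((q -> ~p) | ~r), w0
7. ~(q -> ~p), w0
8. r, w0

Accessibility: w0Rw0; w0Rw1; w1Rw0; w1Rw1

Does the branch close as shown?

Both r and ~r appear at w0.

Yes, closed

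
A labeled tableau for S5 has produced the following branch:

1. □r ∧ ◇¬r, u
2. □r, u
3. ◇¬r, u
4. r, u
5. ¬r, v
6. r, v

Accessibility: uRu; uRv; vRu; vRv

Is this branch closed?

Yes, closed

Both r and ¬r appear at v.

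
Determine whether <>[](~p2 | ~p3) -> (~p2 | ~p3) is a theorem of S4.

No, not valid

Tableau for the negation ~(<>[](~p2 | ~p3) -> (~p2 | ~p3)):
1. ~(<>[](~p2 | ~p3) -> (~p2 | ~p3)), 0
2. <>[](~p2 | ~p3), 0
3. ~(~p2 | ~p3), 0
4. p2, 0
5. p3, 0
6. [](~p2 | ~p3), 1
7. ~p2 | ~p3, 1
8. ~p3, 1
Accessibility: 0R0, 0R1, 1R1
The negation has an open branch (countermodel exists).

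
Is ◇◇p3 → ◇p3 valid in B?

Invalid (countermodel exists)

Tableau for the negation ¬(◇◇p3 → ◇p3):
1. ¬(◇◇p3 → ◇p3), 0
2. ◇◇p3, 0
3. ¬◇p3, 0
4. ¬p3, 0
5. ◇p3, 1
6. ¬p3, 1
7. p3, 2
Accessibility: 0R0, 0R1, 1R0, 1R1, 1R2, 2R1, 2R2
The negation has an open branch (countermodel exists).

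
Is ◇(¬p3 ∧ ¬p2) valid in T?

Tableau for the negation ¬◇(¬p3 ∧ ¬p2):
1. ¬◇(¬p3 ∧ ¬p2), w0
2. ¬(¬p3 ∧ ¬p2), w0   [¬◇-rule on 1 via w0Rw0]
3. p2, w0   [¬∧-rule on 2 (branches; this branch)]
Accessibility: w0Rw0
The negation has an open branch (countermodel exists).

Not valid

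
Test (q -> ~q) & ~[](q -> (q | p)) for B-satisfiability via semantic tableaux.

1. (q -> ~q) & ~[](q -> (q | p)), w0
2. q -> ~q, w0   [&-rule on 1]
3. ~[](q -> (q | p)), w0   [&-rule on 1]
4. ~q, w0   [->-rule on 2 (branches; this branch)]
5. ~(q -> (q | p)), w1   [~[]-rule on 3: fresh world w1, w0Rw1]
6. q, w1   [~->-rule on 5]
7. ~(q | p), w1   [~->-rule on 5]
8. ~q, w1   [~|-rule on 7]
9. ~p, w1   [~|-rule on 7]
Accessibility: w0Rw0, w0Rw1, w1Rw0, w1Rw1
Branch closes: q and ~q both at w1.
All branches of the tableau close; one closing branch shown above.

Unsatisfiable (every branch closes)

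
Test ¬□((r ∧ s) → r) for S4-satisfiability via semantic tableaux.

Unsatisfiable (every branch closes)

1. ¬□((r ∧ s) → r), w0
2. ¬((r ∧ s) → r), w1   [¬□-rule on 1: fresh world w1, w0Rw1]
3. r ∧ s, w1   [¬→-rule on 2]
4. ¬r, w1   [¬→-rule on 2]
5. r, w1   [∧-rule on 3]
6. s, w1   [∧-rule on 3]
Accessibility: w0Rw0, w0Rw1, w1Rw1
Branch closes: r and ¬r both at w1.
(One branch shown.) All branches close.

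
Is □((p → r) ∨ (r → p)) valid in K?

Tableau for the negation ¬□((p → r) ∨ (r → p)):
1. ¬□((p → r) ∨ (r → p)), 0
2. ¬((p → r) ∨ (r → p)), 1   [¬□-rule on 1: fresh world 1, 0R1]
3. ¬(p → r), 1   [¬∨-rule on 2]
4. ¬(r → p), 1   [¬∨-rule on 2]
5. p, 1   [¬→-rule on 3]
6. ¬r, 1   [¬→-rule on 3]
7. r, 1   [¬→-rule on 4]
8. ¬p, 1   [¬→-rule on 4]
Accessibility: 0R1
Branch closes: r and ¬r both at 1.
All branches of the negation close; one closing branch shown above.

Yes, valid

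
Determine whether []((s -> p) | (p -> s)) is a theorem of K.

Yes, valid

Tableau for the negation ~[]((s -> p) | (p -> s)):
1. ~[]((s -> p) | (p -> s)), u
2. ~((s -> p) | (p -> s)), v
3. ~(s -> p), v
4. ~(p -> s), v
5. s, v
6. ~p, v
7. p, v
8. ~s, v
Accessibility: uRv
Branch closes: p and ~p both at v.
Every branch of the negation's tableau closes; the branch above is one of them.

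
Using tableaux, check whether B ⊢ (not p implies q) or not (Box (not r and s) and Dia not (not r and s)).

Tableau for the negation not ((not p implies q) or not (Box (not r and s) and Dia not (not r and s))):
1. not ((not p implies q) or not (Box (not r and s) and Dia not (not r and s))), u
2. not (not p implies q), u
3. Box (not r and s) and Dia not (not r and s), u
4. not p, u
5. not q, u
6. Box (not r and s), u
7. Dia not (not r and s), u
8. not r and s, u
9. not r, u
10. s, u
11. not (not r and s), v
12. not r and s, v
13. not r, v
14. s, v
15. not s, v
Accessibility: uRu, uRv, vRu, vRv
Branch closes: s and not s both at v.
Every branch of the negation's tableau closes; the branch above is one of them.

Valid in B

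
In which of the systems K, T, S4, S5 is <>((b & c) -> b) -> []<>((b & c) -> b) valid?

T-tableau for the negation ~(<>((b & c) -> b) -> []<>((b & c) -> b)):
1. ~(<>((b & c) -> b) -> []<>((b & c) -> b)), 0
2. <>((b & c) -> b), 0
3. ~[]<>((b & c) -> b), 0
4. (b & c) -> b, 1
5. ~(b & c), 1
6. ~c, 1
7. ~<>((b & c) -> b), 2
8. ~((b & c) -> b), 2
9. b & c, 2
10. ~b, 2
11. b, 2
12. c, 2
Accessibility: 0R0, 0R1, 0R2, 1R1, 2R2
Branch closes: b and ~b both at 2.
Every branch closes (one shown): valid in T, hence also in S4, S5 (every theorem of T is a theorem of S4 and S5).
K-tableau for the negation ~(<>((b & c) -> b) -> []<>((b & c) -> b)):
1. ~(<>((b & c) -> b) -> []<>((b & c) -> b)), 0
2. <>((b & c) -> b), 0
3. ~[]<>((b & c) -> b), 0
4. (b & c) -> b, 1
5. b, 1
6. ~<>((b & c) -> b), 2
Accessibility: 0R1, 0R2
Complete open branch: countermodel on a K-frame, so not valid in K.

T, S4, S5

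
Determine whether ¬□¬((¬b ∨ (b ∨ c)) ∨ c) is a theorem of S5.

Tableau for the negation □¬((¬b ∨ (b ∨ c)) ∨ c):
1. □¬((¬b ∨ (b ∨ c)) ∨ c), w0
2. ¬((¬b ∨ (b ∨ c)) ∨ c), w0   [□-rule on 1 via w0Rw0]
3. ¬(¬b ∨ (b ∨ c)), w0   [¬∨-rule on 2]
4. ¬c, w0   [¬∨-rule on 2]
5. b, w0   [¬∨-rule on 3]
6. ¬(b ∨ c), w0   [¬∨-rule on 3]
7. ¬b, w0   [¬∨-rule on 6]
Accessibility: w0Rw0
Branch closes: b and ¬b both at w0.
All branches of the negation close; one closing branch shown above.

Yes, valid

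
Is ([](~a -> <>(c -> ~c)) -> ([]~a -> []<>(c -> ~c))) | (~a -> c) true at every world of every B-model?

Valid

Tableau for the negation ~(([](~a -> <>(c -> ~c)) -> ([]~a -> []<>(c -> ~c))) | (~a -> c)):
1. ~(([](~a -> <>(c -> ~c)) -> ([]~a -> []<>(c -> ~c))) | (~a -> c)), u
2. ~([](~a -> <>(c -> ~c)) -> ([]~a -> []<>(c -> ~c))), u   [~|-rule on 1]
3. ~(~a -> c), u   [~|-rule on 1]
4. [](~a -> <>(c -> ~c)), u   [~->-rule on 2]
5. ~([]~a -> []<>(c -> ~c)), u   [~->-rule on 2]
6. ~a, u   [~->-rule on 3]
7. ~c, u   [~->-rule on 3]
8. []~a, u   [~->-rule on 5]
9. ~[]<>(c -> ~c), u   [~->-rule on 5]
10. ~a -> <>(c -> ~c), u   [[]-rule on 4 via uRu]
11. <>(c -> ~c), u   [->-rule on 10 (branches; this branch)]
12. ~<>(c -> ~c), v   [~[]-rule on 9: fresh world v, uRv]
13. ~a -> <>(c -> ~c), v   [[]-rule on 4 via uRv]
14. ~a, v   [[]-rule on 8 via uRv]
15. ~(c -> ~c), u   [~<>-rule on 12 via vRu]
16. c, u   [~->-rule on 15]
Accessibility: uRu, uRv, vRu, vRv
Branch closes: c and ~c both at u.
Every branch of the negation's tableau closes; the branch above is one of them.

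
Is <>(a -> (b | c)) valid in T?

Invalid (countermodel exists)

Tableau for the negation ~<>(a -> (b | c)):
1. ~<>(a -> (b | c)), u
2. ~(a -> (b | c)), u
3. a, u
4. ~(b | c), u
5. ~b, u
6. ~c, u
Accessibility: uRu
The negation has an open branch (countermodel exists).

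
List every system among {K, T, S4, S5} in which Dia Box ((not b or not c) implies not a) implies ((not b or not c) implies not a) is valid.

S4-tableau for the negation not (Dia Box ((not b or not c) implies not a) implies ((not b or not c) implies not a)):
1. not (Dia Box ((not b or not c) implies not a) implies ((not b or not c) implies not a)), 0
2. Dia Box ((not b or not c) implies not a), 0
3. not ((not b or not c) implies not a), 0
4. not b or not c, 0
5. a, 0
6. not c, 0
7. Box ((not b or not c) implies not a), 1
8. (not b or not c) implies not a, 1
9. not a, 1
Accessibility: 0R0, 0R1, 1R1
Complete open branch: countermodel on an S4-frame, so not valid in S4, nor in K, T (the same frame is also a K-frame and a T-frame).
S5-tableau for the negation not (Dia Box ((not b or not c) implies not a) implies ((not b or not c) implies not a)):
1. not (Dia Box ((not b or not c) implies not a) implies ((not b or not c) implies not a)), 0
2. Dia Box ((not b or not c) implies not a), 0
3. not ((not b or not c) implies not a), 0
4. not b or not c, 0
5. a, 0
6. not c, 0
7. Box ((not b or not c) implies not a), 1
8. (not b or not c) implies not a, 0
9. (not b or not c) implies not a, 1
10. not (not b or not c), 0
11. b, 0
12. c, 0
Accessibility: 0R0, 0R1, 1R0, 1R1
Branch closes: c and not c both at 0.
Every branch closes (one shown): valid in S5.

S5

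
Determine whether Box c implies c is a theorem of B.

Valid in B

Tableau for the negation not (Box c implies c):
1. not (Box c implies c), 0
2. Box c, 0   [neg-implies-rule on 1]
3. not c, 0   [neg-implies-rule on 1]
4. c, 0   [Box-rule on 2 via 0R0]
Accessibility: 0R0
Branch closes: c and not c both at 0.
All branches of the negation close; one closing branch shown above.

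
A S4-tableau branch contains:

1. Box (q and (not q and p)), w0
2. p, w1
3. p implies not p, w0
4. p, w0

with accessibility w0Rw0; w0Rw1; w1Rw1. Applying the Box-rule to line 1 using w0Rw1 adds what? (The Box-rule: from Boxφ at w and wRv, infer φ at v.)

q and (not q and p), w1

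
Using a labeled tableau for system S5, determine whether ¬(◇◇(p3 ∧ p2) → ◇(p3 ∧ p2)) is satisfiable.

1. ¬(◇◇(p3 ∧ p2) → ◇(p3 ∧ p2)), u
2. ◇◇(p3 ∧ p2), u
3. ¬◇(p3 ∧ p2), u
4. ¬(p3 ∧ p2), u
5. ¬p2, u
6. ◇(p3 ∧ p2), v
7. ¬(p3 ∧ p2), v
8. ¬p2, v
9. p3 ∧ p2, w
10. p3, w
11. p2, w
12. ¬(p3 ∧ p2), w
13. ¬p2, w
Accessibility: uRu, uRv, uRw, vRu, vRv, vRw, wRu, wRv, wRw
Branch closes: p2 and ¬p2 both at w.
(One branch shown.) All branches close.

Unsatisfiable (every branch closes)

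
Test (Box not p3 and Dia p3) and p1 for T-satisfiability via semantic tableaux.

Unsatisfiable (every branch closes)

1. (Box not p3 and Dia p3) and p1, 0
2. Box not p3 and Dia p3, 0   [and-rule on 1]
3. p1, 0   [and-rule on 1]
4. Box not p3, 0   [and-rule on 2]
5. Dia p3, 0   [and-rule on 2]
6. not p3, 0   [Box-rule on 4 via 0R0]
7. p3, 1   [Dia-rule on 5: fresh world 1, 0R1]
8. not p3, 1   [Box-rule on 4 via 0R1]
Accessibility: 0R0, 0R1, 1R1
Branch closes: p3 and not p3 both at 1.
(One branch shown.) All branches close.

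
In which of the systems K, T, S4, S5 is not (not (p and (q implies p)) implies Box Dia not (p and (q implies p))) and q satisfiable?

S5-tableau for the formula:
1. not (not (p and (q implies p)) implies Box Dia not (p and (q implies p))) and q, 0
2. not (not (p and (q implies p)) implies Box Dia not (p and (q implies p))), 0   [and-rule on 1]
3. q, 0   [and-rule on 1]
4. not (p and (q implies p)), 0   [neg-implies-rule on 2]
5. not Box Dia not (p and (q implies p)), 0   [neg-implies-rule on 2]
6. not (q implies p), 0   [neg-and-rule on 4 (branches; this branch)]
7. not p, 0   [neg-implies-rule on 6]
8. not Dia not (p and (q implies p)), 1   [neg-Box-rule on 5: fresh world 1, 0R1]
9. p and (q implies p), 0   [neg-Dia-rule on 8 via 1R0]
10. p, 0   [and-rule on 9]
11. q implies p, 0   [and-rule on 9]
Accessibility: 0R0, 0R1, 1R0, 1R1
Branch closes: p and not p both at 0.
Every branch closes (one shown): unsatisfiable in S5.
S4-tableau for the formula:
1. not (not (p and (q implies p)) implies Box Dia not (p and (q implies p))) and q, 0
2. not (not (p and (q implies p)) implies Box Dia not (p and (q implies p))), 0   [and-rule on 1]
3. q, 0   [and-rule on 1]
4. not (p and (q implies p)), 0   [neg-implies-rule on 2]
5. not Box Dia not (p and (q implies p)), 0   [neg-implies-rule on 2]
6. not (q implies p), 0   [neg-and-rule on 4 (branches; this branch)]
7. not p, 0   [neg-implies-rule on 6]
8. not Dia not (p and (q implies p)), 1   [neg-Box-rule on 5: fresh world 1, 0R1]
9. p and (q implies p), 1   [neg-Dia-rule on 8 via 1R1]
10. p, 1   [and-rule on 9]
11. q implies p, 1   [and-rule on 9]
Accessibility: 0R0, 0R1, 1R1
Complete open branch: satisfiable in S4, hence also in K, T (this S4-model is also a K-model and a T-model).

K, T, S4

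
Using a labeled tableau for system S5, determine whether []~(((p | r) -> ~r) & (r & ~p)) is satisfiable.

1. []~(((p | r) -> ~r) & (r & ~p)), u
2. ~(((p | r) -> ~r) & (r & ~p)), u
3. ~(r & ~p), u
4. p, u
Accessibility: uRu

Yes, satisfiable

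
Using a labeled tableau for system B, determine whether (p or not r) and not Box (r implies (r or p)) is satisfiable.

1. (p or not r) and not Box (r implies (r or p)), w0
2. p or not r, w0
3. not Box (r implies (r or p)), w0
4. not r, w0
5. not (r implies (r or p)), w1
6. r, w1
7. not (r or p), w1
8. not r, w1
9. not p, w1
Accessibility: w0Rw0, w0Rw1, w1Rw0, w1Rw1
Branch closes: r and not r both at w1.
Every branch closes; the branch above is one of them.

Unsatisfiable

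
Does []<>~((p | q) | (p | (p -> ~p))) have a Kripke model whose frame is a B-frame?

1. []<>~((p | q) | (p | (p -> ~p))), u
2. <>~((p | q) | (p | (p -> ~p))), u   [[]-rule on 1 via uRu]
3. ~((p | q) | (p | (p -> ~p))), v   [<>-rule on 2: fresh world v, uRv]
4. ~(p | q), v   [~|-rule on 3]
5. ~(p | (p -> ~p)), v   [~|-rule on 3]
6. ~p, v   [~|-rule on 4]
7. ~q, v   [~|-rule on 4]
8. ~(p -> ~p), v   [~|-rule on 5]
9. p, v   [~->-rule on 8]
Accessibility: uRu, uRv, vRu, vRv
Branch closes: p and ~p both at v.
All branches of the tableau close; one closing branch shown above.

Unsatisfiable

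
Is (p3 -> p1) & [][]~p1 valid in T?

Tableau for the negation ~((p3 -> p1) & [][]~p1):
1. ~((p3 -> p1) & [][]~p1), 0
2. ~[][]~p1, 0
3. ~[]~p1, 1
4. p1, 2
Accessibility: 0R0, 0R1, 1R1, 1R2, 2R2
The negation has an open branch (countermodel exists).

No, not valid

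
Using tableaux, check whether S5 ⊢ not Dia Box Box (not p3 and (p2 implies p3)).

Tableau for the negation Dia Box Box (not p3 and (p2 implies p3)):
1. Dia Box Box (not p3 and (p2 implies p3)), u
2. Box Box (not p3 and (p2 implies p3)), v
3. Box (not p3 and (p2 implies p3)), u
4. Box (not p3 and (p2 implies p3)), v
5. not p3 and (p2 implies p3), u
6. not p3, u
7. p2 implies p3, u
8. not p3 and (p2 implies p3), v
9. not p3, v
10. p2 implies p3, v
11. not p2, u
12. not p2, v
Accessibility: uRu, uRv, vRu, vRv
The negation has an open branch (countermodel exists).

No, not valid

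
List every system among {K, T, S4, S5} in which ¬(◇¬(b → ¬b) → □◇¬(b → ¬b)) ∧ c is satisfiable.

K, T, S4

S5-tableau for the formula:
1. ¬(◇¬(b → ¬b) → □◇¬(b → ¬b)) ∧ c, 0
2. ¬(◇¬(b → ¬b) → □◇¬(b → ¬b)), 0
3. c, 0
4. ◇¬(b → ¬b), 0
5. ¬□◇¬(b → ¬b), 0
6. ¬(b → ¬b), 1
7. b, 1
8. ¬◇¬(b → ¬b), 2
9. b → ¬b, 0
10. b → ¬b, 1
11. b → ¬b, 2
12. ¬b, 0
13. ¬b, 1
Accessibility: 0R0, 0R1, 0R2, 1R0, 1R1, 1R2, 2R0, 2R1, 2R2
Branch closes: b and ¬b both at 1.
Every branch closes (one shown): unsatisfiable in S5.
S4-tableau for the formula:
1. ¬(◇¬(b → ¬b) → □◇¬(b → ¬b)) ∧ c, 0
2. ¬(◇¬(b → ¬b) → □◇¬(b → ¬b)), 0
3. c, 0
4. ◇¬(b → ¬b), 0
5. ¬□◇¬(b → ¬b), 0
6. ¬(b → ¬b), 1
7. b, 1
8. ¬◇¬(b → ¬b), 2
9. b → ¬b, 2
10. ¬b, 2
Accessibility: 0R0, 0R1, 0R2, 1R1, 2R2
Complete open branch: satisfiable in S4, hence also in K, T (this S4-model is also a K-model and a T-model).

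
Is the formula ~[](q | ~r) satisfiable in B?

1. ~[](q | ~r), w0
2. ~(q | ~r), w1   [~[]-rule on 1: fresh world w1, w0Rw1]
3. ~q, w1   [~|-rule on 2]
4. r, w1   [~|-rule on 2]
Accessibility: w0Rw0, w0Rw1, w1Rw0, w1Rw1

Satisfiable (open branch found)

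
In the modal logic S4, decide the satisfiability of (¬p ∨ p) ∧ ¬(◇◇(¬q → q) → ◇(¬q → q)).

Unsatisfiable (every branch closes)

1. (¬p ∨ p) ∧ ¬(◇◇(¬q → q) → ◇(¬q → q)), u
2. ¬p ∨ p, u   [∧-rule on 1]
3. ¬(◇◇(¬q → q) → ◇(¬q → q)), u   [∧-rule on 1]
4. ◇◇(¬q → q), u   [¬→-rule on 3]
5. ¬◇(¬q → q), u   [¬→-rule on 3]
6. ¬(¬q → q), u   [¬◇-rule on 5 via uRu]
7. ¬q, u   [¬→-rule on 6]
8. p, u   [∨-rule on 2 (branches; this branch)]
9. ◇(¬q → q), v   [◇-rule on 4: fresh world v, uRv]
10. ¬(¬q → q), v   [¬◇-rule on 5 via uRv]
11. ¬q, v   [¬→-rule on 10]
12. ¬q → q, w   [◇-rule on 9: fresh world w, vRw]
13. ¬(¬q → q), w   [¬◇-rule on 5 via uRw]
14. ¬q, w   [¬→-rule on 13]
15. q, w   [→-rule on 12 (branches; this branch)]
Accessibility: uRu, uRv, uRw, vRv, vRw, wRw
Branch closes: q and ¬q both at w.
Every branch closes; the branch above is one of them.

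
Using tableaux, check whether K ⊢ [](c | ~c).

Valid in K

Tableau for the negation ~[](c | ~c):
1. ~[](c | ~c), 0
2. ~(c | ~c), 1
3. ~c, 1
4. c, 1
Accessibility: 0R1
Branch closes: c and ~c both at 1.
All branches of the negation close; one closing branch shown above.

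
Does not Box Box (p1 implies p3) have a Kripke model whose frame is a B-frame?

Satisfiable

1. not Box Box (p1 implies p3), u
2. not Box (p1 implies p3), v
3. not (p1 implies p3), w
4. p1, w
5. not p3, w
Accessibility: uRu, uRv, vRu, vRv, vRw, wRv, wRw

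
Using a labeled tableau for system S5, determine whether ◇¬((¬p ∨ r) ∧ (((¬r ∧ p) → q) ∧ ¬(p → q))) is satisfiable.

Satisfiable

1. ◇¬((¬p ∨ r) ∧ (((¬r ∧ p) → q) ∧ ¬(p → q))), 0
2. ¬((¬p ∨ r) ∧ (((¬r ∧ p) → q) ∧ ¬(p → q))), 1   [◇-rule on 1: fresh world 1, 0R1]
3. ¬(((¬r ∧ p) → q) ∧ ¬(p → q)), 1   [¬∧-rule on 2 (branches; this branch)]
4. p → q, 1   [¬∧-rule on 3 (branches; this branch)]
5. q, 1   [→-rule on 4 (branches; this branch)]
Accessibility: 0R0, 0R1, 1R0, 1R1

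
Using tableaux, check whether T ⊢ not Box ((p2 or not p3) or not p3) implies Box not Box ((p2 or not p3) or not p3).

Tableau for the negation not (not Box ((p2 or not p3) or not p3) implies Box not Box ((p2 or not p3) or not p3)):
1. not (not Box ((p2 or not p3) or not p3) implies Box not Box ((p2 or not p3) or not p3)), 0
2. not Box ((p2 or not p3) or not p3), 0
3. not Box not Box ((p2 or not p3) or not p3), 0
4. not ((p2 or not p3) or not p3), 1
5. not (p2 or not p3), 1
6. p3, 1
7. not p2, 1
8. Box ((p2 or not p3) or not p3), 2
9. (p2 or not p3) or not p3, 2
10. not p3, 2
Accessibility: 0R0, 0R1, 0R2, 1R1, 2R2
The negation has an open branch (countermodel exists).

Not valid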